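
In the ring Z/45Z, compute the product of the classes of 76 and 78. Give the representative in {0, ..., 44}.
Reduce the factors first: 76 ≡ 31, 78 ≡ 33 (mod 45), so 76 · 78 ≡ 31 · 33 (mod 45). 31 · 33 = 1023. Dividing by 45: 1023 = 22·45 + 33. So (76 · 78) mod 45 = 33.

Final answer: 33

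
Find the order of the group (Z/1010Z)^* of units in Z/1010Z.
|(Z/1010Z)^*| = 400

(Z/1010Z)^* consists of the classes a with gcd(a, 1010) = 1, so its order is φ(1010). φ is multiplicative, with φ(p^e) = p^e − p^(e−1). Factorise 1010 = 2 · 5 · 101. Then
  φ(1010) = (2 − 1) · (5 − 1) · (101 − 1) = 1 · 4 · 100 = 400.
Thus |(Z/1010Z)^*| = 400.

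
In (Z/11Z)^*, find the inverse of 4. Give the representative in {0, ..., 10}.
Apply the extended Euclidean algorithm to (11, 4), tracking rows (r, s, t) with s·11 + t·4 = r. Each division r_prev = q·r_cur + r_new produces the new row as (previous row) − q·(current row):
  row A: (11, 1, 0)   [1·11 + 0·4 = 11]
  row B: (4, 0, 1)   [0·11 + 1·4 = 4]
  11 = 2·4 + 3   → row C = row A − 2·row B = (3, 1, −2)   [check: 1·11 − 2·4 = 3]
  4 = 1·3 + 1   → row D = row B − 1·row C = (1, −1, 3)   [check: −1·11 + 3·4 = 1]
  3 = 3·1 + 0   → remainder 0, stop. gcd = 1 (last nonzero row D).
The gcd is 1, so 4 is invertible mod 11. The last nonzero row gives −1·11 + 3·4 = 1, so t = 3. So 4^(−1) ≡ 3 (mod 11). Verify: 4 · 3 = 12 ≡ 1 (mod 11). ✓

Final answer: 4^(−1) ≡ 3 (mod 11)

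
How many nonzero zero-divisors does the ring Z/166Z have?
Z/166Z has 83 nonzero zero-divisors

In Z/166Z each nonzero element is either a unit (gcd with 166 is 1) or a zero-divisor (gcd > 1). The number of units is φ(166): factorise 166 = 2 · 83, so φ(166) = (2 − 1) · (83 − 1) = 1 · 82 = 82. The nonzero elements number 166 − 1 = 165. Hence the nonzero zero-divisors number 165 − 82 = 83.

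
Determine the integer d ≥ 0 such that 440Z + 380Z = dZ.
In the PID Z, (a, b) is generated by gcd(a, b). Compute gcd(440, 380) with the extended Euclidean algorithm, tracking rows (r, s, t) with s·440 + t·380 = r:
  row A: (440, 1, 0)   [1·440 + 0·380 = 440]
  row B: (380, 0, 1)   [0·440 + 1·380 = 380]
  440 = 1·380 + 60   → row C = row A − 1·row B = (60, 1, −1)   [check: 1·440 − 1·380 = 60]
  380 = 6·60 + 20   → row D = row B − 6·row C = (20, −6, 7)   [check: −6·440 + 7·380 = 20]
  60 = 3·20 + 0   → remainder 0, stop. gcd = 20 (last nonzero row D).
So gcd(440, 380) = 20, with Bézout identity −6·440 + 7·380 = 20. Containment (⊇): the Bézout identity exhibits 20 as an element of (440, 380), giving (20) ⊆ (440, 380). Containment (⊆): since 20 | 440 and 20 | 380 (440 = 20·22, 380 = 20·19), every Z-linear combination of 440 and 380 is divisible by 20, so (440, 380) ⊆ (20). Therefore (440, 380) = (20), d = 20.

Final answer: (440, 380) = (20); d = 20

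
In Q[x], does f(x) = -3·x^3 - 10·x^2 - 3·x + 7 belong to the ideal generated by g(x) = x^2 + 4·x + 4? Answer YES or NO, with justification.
In Q[x] the ideal (g) consists of all multiples of g, so f ∈ (g) iff g | f, i.e. iff the remainder of f on division by g is 0. Divide f by g (g is monic, so eliminate the leading term of the running remainder at each step):
  leading term -3·x^3: subtract (-3·x)·g(x) = -3·x^3 - 12·x^2 - 12·x, leaving 2·x^2 + 9·x + 7
  leading term 2·x^2: subtract (2)·g(x) = 2·x^2 + 8·x + 8, leaving x - 1
The remainder r(x) = x - 1 ≠ 0 (and deg r < deg g), so g ∤ f, i.e. f ∉ (g).

Final answer: NO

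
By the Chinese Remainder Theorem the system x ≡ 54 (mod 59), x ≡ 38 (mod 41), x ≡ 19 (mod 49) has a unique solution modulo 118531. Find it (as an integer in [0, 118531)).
The moduli 59, 41, 49 are pairwise coprime, so by the CRT there is a unique solution mod 59·41·49 = 118531.
Solve by successive substitution. Start with x ≡ 54 (mod 59).
  Combine with x ≡ 38 (mod 41): write x = 54 + 59·t and require 54 + 59·t ≡ 38 (mod 41), i.e. 59·t ≡ 38 − 54 ≡ 25 (mod 41). Since 59^(−1) ≡ 16 (mod 41) (59 ≡ 18 (mod 41)), t ≡ 16·25 ≡ 31 (mod 41). So x ≡ 54 + 59·31 = 1883 (mod 2419).
  Combine with x ≡ 19 (mod 49): write x = 1883 + 2419·t and require 1883 + 2419·t ≡ 19 (mod 49), i.e. 2419·t ≡ 19 − 1883 ≡ 47 (mod 49). Since 2419^(−1) ≡ 30 (mod 49) (2419 ≡ 18 (mod 49)), t ≡ 30·47 ≡ 38 (mod 49). So x ≡ 1883 + 2419·38 = 93805 (mod 118531).
Unique solution in [0, 118531): x = 93805.

Final answer: x ≡ 93805 (mod 118531); the representative in [0, 118531) is 93805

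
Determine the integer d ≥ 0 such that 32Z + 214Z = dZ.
In the PID Z, (a, b) is generated by gcd(a, b). Compute gcd(214, 32) with the extended Euclidean algorithm, tracking rows (r, s, t) with s·214 + t·32 = r:
  row A: (214, 1, 0)   [1·214 + 0·32 = 214]
  row B: (32, 0, 1)   [0·214 + 1·32 = 32]
  214 = 6·32 + 22   → row C = row A − 6·row B = (22, 1, −6)   [check: 1·214 − 6·32 = 22]
  32 = 1·22 + 10   → row D = row B − 1·row C = (10, −1, 7)   [check: −1·214 + 7·32 = 10]
  22 = 2·10 + 2   → row E = row C − 2·row D = (2, 3, −20)   [check: 3·214 − 20·32 = 2]
  10 = 5·2 + 0   → remainder 0, stop. gcd = 2 (last nonzero row E).
So gcd(32, 214) = 2, with Bézout identity 3·214 − 20·32 = 2. Containment (⊇): the Bézout identity exhibits 2 as an element of (32, 214), giving (2) ⊆ (32, 214). Containment (⊆): since 2 | 32 and 2 | 214 (32 = 2·16, 214 = 2·107), every Z-linear combination of 32 and 214 is divisible by 2, so (32, 214) ⊆ (2). Therefore (32, 214) = (2), d = 2.

Final answer: (32, 214) = (2); d = 2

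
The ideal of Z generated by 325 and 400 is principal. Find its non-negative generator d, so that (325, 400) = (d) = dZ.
In the PID Z, (a, b) is generated by gcd(a, b). Compute gcd(400, 325) with the extended Euclidean algorithm, tracking rows (r, s, t) with s·400 + t·325 = r:
  row A: (400, 1, 0)   [1·400 + 0·325 = 400]
  row B: (325, 0, 1)   [0·400 + 1·325 = 325]
  400 = 1·325 + 75   → row C = row A − 1·row B = (75, 1, −1)   [check: 1·400 − 1·325 = 75]
  325 = 4·75 + 25   → row D = row B − 4·row C = (25, −4, 5)   [check: −4·400 + 5·325 = 25]
  75 = 3·25 + 0   → remainder 0, stop. gcd = 25 (last nonzero row D).
So gcd(325, 400) = 25, with Bézout identity −4·400 + 5·325 = 25. Containment (⊇): the Bézout identity exhibits 25 as an element of (325, 400), giving (25) ⊆ (325, 400). Containment (⊆): since 25 | 325 and 25 | 400 (325 = 25·13, 400 = 25·16), every Z-linear combination of 325 and 400 is divisible by 25, so (325, 400) ⊆ (25). Therefore (325, 400) = (25), d = 25.

Final answer: (325, 400) = (25); d = 25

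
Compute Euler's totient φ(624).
φ is multiplicative, with φ(p^e) = p^e − p^(e−1). Factorise 624 = 2^4 · 3 · 13. Then
  φ(624) = (2^4 − 2^3) · (3 − 1) · (13 − 1) = 8 · 2 · 12 = 192.

Final answer: φ(624) = 192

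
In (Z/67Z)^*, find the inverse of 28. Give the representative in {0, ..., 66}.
28^(−1) ≡ 12 (mod 67)

Apply the extended Euclidean algorithm to (67, 28), tracking rows (r, s, t) with s·67 + t·28 = r. Each division r_prev = q·r_cur + r_new produces the new row as (previous row) − q·(current row):
  row A: (67, 1, 0)   [1·67 + 0·28 = 67]
  row B: (28, 0, 1)   [0·67 + 1·28 = 28]
  67 = 2·28 + 11   → row C = row A − 2·row B = (11, 1, −2)   [check: 1·67 − 2·28 = 11]
  28 = 2·11 + 6   → row D = row B − 2·row C = (6, −2, 5)   [check: −2·67 + 5·28 = 6]
  11 = 1·6 + 5   → row E = row C − 1·row D = (5, 3, −7)   [check: 3·67 − 7·28 = 5]
  6 = 1·5 + 1   → row F = row D − 1·row E = (1, −5, 12)   [check: −5·67 + 12·28 = 1]
  5 = 5·1 + 0   → remainder 0, stop. gcd = 1 (last nonzero row F).
The gcd is 1, so 28 is invertible mod 67. The last nonzero row gives −5·67 + 12·28 = 1, so t = 12. So 28^(−1) ≡ 12 (mod 67). Verify: 28 · 12 = 336 ≡ 1 (mod 67). ✓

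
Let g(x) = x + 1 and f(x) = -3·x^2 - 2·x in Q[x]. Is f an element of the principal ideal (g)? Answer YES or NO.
In Q[x] the ideal (g) consists of all multiples of g, so f ∈ (g) iff g | f, i.e. iff the remainder of f on division by g is 0. Divide f by g (g is monic, so eliminate the leading term of the running remainder at each step):
  leading term -3·x^2: subtract (-3·x)·g(x) = -3·x^2 - 3·x, leaving x
  leading term x: subtract (1)·g(x) = x + 1, leaving -1
The remainder r(x) = -1 ≠ 0 (and deg r < deg g), so g ∤ f, i.e. f ∉ (g).

Final answer: NO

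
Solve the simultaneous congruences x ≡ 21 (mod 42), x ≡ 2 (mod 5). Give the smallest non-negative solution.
The moduli 42, 5 are pairwise coprime, so by the CRT there is a unique solution mod 42·5 = 210.
Solve by successive substitution. Start with x ≡ 21 (mod 42).
  Combine with x ≡ 2 (mod 5): write x = 21 + 42·t and require 21 + 42·t ≡ 2 (mod 5), i.e. 42·t ≡ 2 − 21 ≡ 1 (mod 5). Since 42^(−1) ≡ 3 (mod 5) (42 ≡ 2 (mod 5)), t ≡ 3·1 ≡ 3 (mod 5). So x ≡ 21 + 42·3 = 147 (mod 210).
Unique solution in [0, 210): x = 147.

Final answer: x ≡ 147 (mod 210); the representative in [0, 210) is 147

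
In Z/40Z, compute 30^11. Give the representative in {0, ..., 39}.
0

Use repeated squaring. Binary(11) = 1011. Walk through the bits of the exponent 11 left-to-right: at each bit after the leading one, square the running value, then multiply by 30 if the bit is 1 (always reducing mod 40):
  bit 1 = 1 (leading): start with 30.
  bit 2 = 0: square 30^2 = 900 ≡ 20 (mod 40).
  bit 3 = 1: square 20^2 = 400 ≡ 0; bit is 1, so multiply 0·30 = 0 (mod 40).
  bit 4 = 1: square 0^2 = 0; bit is 1, so multiply 0·30 = 0 (mod 40).
Final value: 30^11 ≡ 0 (mod 40).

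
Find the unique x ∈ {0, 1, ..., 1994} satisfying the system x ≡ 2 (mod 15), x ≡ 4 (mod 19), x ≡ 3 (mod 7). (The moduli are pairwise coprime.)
The moduli 15, 19, 7 are pairwise coprime, so by the CRT there is a unique solution mod 15·19·7 = 1995.
Solve by successive substitution. Start with x ≡ 2 (mod 15).
  Combine with x ≡ 4 (mod 19): write x = 2 + 15·t and require 2 + 15·t ≡ 4 (mod 19), i.e. 15·t ≡ 4 − 2 ≡ 2 (mod 19). Since 15^(−1) ≡ 14 (mod 19), t ≡ 14·2 ≡ 9 (mod 19). So x ≡ 2 + 15·9 = 137 (mod 285).
  Combine with x ≡ 3 (mod 7): write x = 137 + 285·t and require 137 + 285·t ≡ 3 (mod 7), i.e. 285·t ≡ 3 − 137 ≡ 6 (mod 7). Since 285^(−1) ≡ 3 (mod 7) (285 ≡ 5 (mod 7)), t ≡ 3·6 ≡ 4 (mod 7). So x ≡ 137 + 285·4 = 1277 (mod 1995).
Unique solution in [0, 1995): x = 1277.

Final answer: x ≡ 1277 (mod 1995); the representative in [0, 1995) is 1277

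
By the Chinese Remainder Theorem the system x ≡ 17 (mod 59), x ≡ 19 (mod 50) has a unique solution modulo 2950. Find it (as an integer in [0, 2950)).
The moduli 59, 50 are pairwise coprime, so by the CRT there is a unique solution mod 59·50 = 2950.
Solve by successive substitution. Start with x ≡ 17 (mod 59).
  Combine with x ≡ 19 (mod 50): write x = 17 + 59·t and require 17 + 59·t ≡ 19 (mod 50), i.e. 59·t ≡ 19 − 17 ≡ 2 (mod 50). Since 59^(−1) ≡ 39 (mod 50) (59 ≡ 9 (mod 50)), t ≡ 39·2 ≡ 28 (mod 50). So x ≡ 17 + 59·28 = 1669 (mod 2950).
Unique solution in [0, 2950): x = 1669.

Final answer: x ≡ 1669 (mod 2950); the representative in [0, 2950) is 1669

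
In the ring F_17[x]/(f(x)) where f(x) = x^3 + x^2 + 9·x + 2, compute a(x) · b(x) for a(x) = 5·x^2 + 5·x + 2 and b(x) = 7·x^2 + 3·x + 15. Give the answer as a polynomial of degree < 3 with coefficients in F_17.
Multiply as integer polynomials: a · b = 35·x^4 + 50·x^3 + 104·x^2 + 81·x + 30. Reducing coefficients mod 17: a · b ≡ x^4 + 16·x^3 + 2·x^2 + 13·x + 13. Now divide by f(x) = x^3 + x^2 + 9·x + 2 in F_17[x], eliminating the leading term at each step:
  leading term x^4: subtract (x)·f(x) = x^4 + x^3 + 9·x^2 + 2·x, leaving 15·x^3 + 10·x^2 + 11·x + 13 (coefficients mod 17)
  leading term 15·x^3: subtract (15)·f(x) = 15·x^3 + 15·x^2 + 16·x + 13, leaving 12·x^2 + 12·x (coefficients mod 17)
The degree is now < 3, so this is the remainder. Hence a · b ≡ 12·x^2 + 12·x in F_17[x]/(f).

Final answer: a · b ≡ 12·x^2 + 12·x (mod f(x))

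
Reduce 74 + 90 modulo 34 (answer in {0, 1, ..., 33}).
Reduce the summands first: 74 ≡ 6, 90 ≡ 22 (mod 34), so 74 + 90 ≡ 6 + 22 (mod 34). 6 + 22 = 28; 28 = 0·34 + 28, so (74 + 90) mod 34 = 28.

Final answer: 28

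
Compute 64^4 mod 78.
40

Use repeated squaring. Binary(4) = 100. Walk through the bits of the exponent 4 left-to-right: at each bit after the leading one, square the running value, then multiply by 64 if the bit is 1 (always reducing mod 78):
  bit 1 = 1 (leading): start with 64.
  bit 2 = 0: square 64^2 = 4096 ≡ 40 (mod 78).
  bit 3 = 0: square 40^2 = 1600 ≡ 40 (mod 78).
Final value: 64^4 ≡ 40 (mod 78).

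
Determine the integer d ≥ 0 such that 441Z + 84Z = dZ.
In the PID Z, (a, b) is generated by gcd(a, b). Compute gcd(441, 84) with the extended Euclidean algorithm, tracking rows (r, s, t) with s·441 + t·84 = r:
  row A: (441, 1, 0)   [1·441 + 0·84 = 441]
  row B: (84, 0, 1)   [0·441 + 1·84 = 84]
  441 = 5·84 + 21   → row C = row A − 5·row B = (21, 1, −5)   [check: 1·441 − 5·84 = 21]
  84 = 4·21 + 0   → remainder 0, stop. gcd = 21 (last nonzero row C).
So gcd(441, 84) = 21, with Bézout identity 1·441 − 5·84 = 21. Containment (⊇): the Bézout identity exhibits 21 as an element of (441, 84), giving (21) ⊆ (441, 84). Containment (⊆): since 21 | 441 and 21 | 84 (441 = 21·21, 84 = 21·4), every Z-linear combination of 441 and 84 is divisible by 21, so (441, 84) ⊆ (21). Therefore (441, 84) = (21), d = 21.

Final answer: (441, 84) = (21); d = 21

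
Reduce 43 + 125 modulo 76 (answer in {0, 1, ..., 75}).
16

Reduce the summands first: 125 ≡ 49 (mod 76), so 43 + 125 ≡ 43 + 49 (mod 76). 43 + 49 = 92; 92 = 1·76 + 16, so (43 + 125) mod 76 = 16.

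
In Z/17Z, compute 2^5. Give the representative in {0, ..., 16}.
15

Use repeated squaring. Binary(5) = 101. Walk through the bits of the exponent 5 left-to-right: at each bit after the leading one, square the running value, then multiply by 2 if the bit is 1 (always reducing mod 17):
  bit 1 = 1 (leading): start with 2.
  bit 2 = 0: square 2^2 = 4 (mod 17).
  bit 3 = 1: square 4^2 = 16; bit is 1, so multiply 16·2 = 32 ≡ 15 (mod 17).
Final value: 2^5 ≡ 15 (mod 17).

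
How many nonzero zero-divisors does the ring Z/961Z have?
In Z/961Z each nonzero element is either a unit (gcd with 961 is 1) or a zero-divisor (gcd > 1). The number of units is φ(961): factorise 961 = 31^2, so φ(961) = (31^2 − 31^1) = 930 = 930. The nonzero elements number 961 − 1 = 960. Hence the nonzero zero-divisors number 960 − 930 = 30.

Final answer: Z/961Z has 30 nonzero zero-divisors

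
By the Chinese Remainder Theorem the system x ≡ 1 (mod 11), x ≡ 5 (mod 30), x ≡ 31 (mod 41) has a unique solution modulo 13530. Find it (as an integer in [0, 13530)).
The moduli 11, 30, 41 are pairwise coprime, so by the CRT there is a unique solution mod 11·30·41 = 13530.
Solve by successive substitution. Start with x ≡ 1 (mod 11).
  Combine with x ≡ 5 (mod 30): write x = 1 + 11·t and require 1 + 11·t ≡ 5 (mod 30), i.e. 11·t ≡ 5 − 1 ≡ 4 (mod 30). Since 11^(−1) ≡ 11 (mod 30), t ≡ 11·4 ≡ 14 (mod 30). So x ≡ 1 + 11·14 = 155 (mod 330).
  Combine with x ≡ 31 (mod 41): write x = 155 + 330·t and require 155 + 330·t ≡ 31 (mod 41), i.e. 330·t ≡ 31 − 155 ≡ 40 (mod 41). Since 330^(−1) ≡ 21 (mod 41) (330 ≡ 2 (mod 41)), t ≡ 21·40 ≡ 20 (mod 41). So x ≡ 155 + 330·20 = 6755 (mod 13530).
Unique solution in [0, 13530): x = 6755.

Final answer: x ≡ 6755 (mod 13530); the representative in [0, 13530) is 6755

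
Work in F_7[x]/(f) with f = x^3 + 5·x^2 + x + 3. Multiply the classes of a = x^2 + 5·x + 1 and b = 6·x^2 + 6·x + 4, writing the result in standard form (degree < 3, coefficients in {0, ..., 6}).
a · b ≡ 4·x^2 + 2·x (mod f(x))

Multiply as integer polynomials: a · b = 6·x^4 + 36·x^3 + 40·x^2 + 26·x + 4. Reducing coefficients mod 7: a · b ≡ 6·x^4 + x^3 + 5·x^2 + 5·x + 4. Now divide by f(x) = x^3 + 5·x^2 + x + 3 in F_7[x], eliminating the leading term at each step:
  leading term 6·x^4: subtract (6·x)·f(x) = 6·x^4 + 2·x^3 + 6·x^2 + 4·x, leaving 6·x^3 + 6·x^2 + x + 4 (coefficients mod 7)
  leading term 6·x^3: subtract (6)·f(x) = 6·x^3 + 2·x^2 + 6·x + 4, leaving 4·x^2 + 2·x (coefficients mod 7)
The degree is now < 3, so this is the remainder. Hence a · b ≡ 4·x^2 + 2·x in F_7[x]/(f).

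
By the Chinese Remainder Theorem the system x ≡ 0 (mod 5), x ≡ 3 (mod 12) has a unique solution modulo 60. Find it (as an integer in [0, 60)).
The moduli 5, 12 are pairwise coprime, so by the CRT there is a unique solution mod 5·12 = 60.
Solve by successive substitution. Start with x ≡ 0 (mod 5).
  Combine with x ≡ 3 (mod 12): write x = 5·t and require 5·t ≡ 3 (mod 12). Since 5^(−1) ≡ 5 (mod 12), t ≡ 5·3 ≡ 3 (mod 12). So x ≡ 5·3 = 15 (mod 60).
Unique solution in [0, 60): x = 15.

Final answer: x ≡ 15 (mod 60); the representative in [0, 60) is 15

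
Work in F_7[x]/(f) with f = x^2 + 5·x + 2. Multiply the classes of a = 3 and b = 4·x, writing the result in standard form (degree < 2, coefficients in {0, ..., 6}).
a · b ≡ 5·x (mod f(x))

Multiply as integer polynomials: a · b = 12·x. Reducing coefficients mod 7: a · b ≡ 5·x. This already has degree < 2, so no reduction by f is needed. Hence a · b ≡ 5·x in F_7[x]/(f).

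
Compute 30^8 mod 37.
Use repeated squaring. Binary(8) = 1000. Walk through the bits of the exponent 8 left-to-right: at each bit after the leading one, square the running value, then multiply by 30 if the bit is 1 (always reducing mod 37):
  bit 1 = 1 (leading): start with 30.
  bit 2 = 0: square 30^2 = 900 ≡ 12 (mod 37).
  bit 3 = 0: square 12^2 = 144 ≡ 33 (mod 37).
  bit 4 = 0: square 33^2 = 1089 ≡ 16 (mod 37).
Final value: 30^8 ≡ 16 (mod 37).

Final answer: 16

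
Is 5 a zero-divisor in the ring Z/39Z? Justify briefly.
NO

gcd(5, 39) = 1, so 5 is a unit in Z/39Z (it has a multiplicative inverse). A unit cannot be a zero-divisor: if 5·b ≡ 0 then multiplying both sides by 5^(−1) gives b ≡ 0. So 5 is not a zero-divisor.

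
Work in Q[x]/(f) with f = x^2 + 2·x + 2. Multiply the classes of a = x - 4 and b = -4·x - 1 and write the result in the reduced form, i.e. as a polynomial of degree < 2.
First multiply in Q[x] without reducing: a · b = -4·x^2 + 15·x + 4. Now divide by f(x) = x^2 + 2·x + 2, eliminating the leading term at each step:
  leading term -4·x^2: subtract (-4)·f(x) = -4·x^2 - 8·x - 8, leaving 23·x + 12
The degree is now < 2, so this is the remainder. Hence a · b ≡ 23·x + 12 in Q[x]/(f).

Final answer: a · b ≡ 23·x + 12 (mod f(x))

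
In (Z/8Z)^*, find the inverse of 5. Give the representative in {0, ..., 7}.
Apply the extended Euclidean algorithm to (8, 5), tracking rows (r, s, t) with s·8 + t·5 = r. Each division r_prev = q·r_cur + r_new produces the new row as (previous row) − q·(current row):
  row A: (8, 1, 0)   [1·8 + 0·5 = 8]
  row B: (5, 0, 1)   [0·8 + 1·5 = 5]
  8 = 1·5 + 3   → row C = row A − 1·row B = (3, 1, −1)   [check: 1·8 − 1·5 = 3]
  5 = 1·3 + 2   → row D = row B − 1·row C = (2, −1, 2)   [check: −1·8 + 2·5 = 2]
  3 = 1·2 + 1   → row E = row C − 1·row D = (1, 2, −3)   [check: 2·8 − 3·5 = 1]
  2 = 2·1 + 0   → remainder 0, stop. gcd = 1 (last nonzero row E).
The gcd is 1, so 5 is invertible mod 8. The last nonzero row gives 2·8 − 3·5 = 1, so t = −3. So 5^(−1) ≡ −3 ≡ 5 (mod 8). Verify: 5 · 5 = 25 ≡ 1 (mod 8). ✓

Final answer: 5^(−1) ≡ 5 (mod 8)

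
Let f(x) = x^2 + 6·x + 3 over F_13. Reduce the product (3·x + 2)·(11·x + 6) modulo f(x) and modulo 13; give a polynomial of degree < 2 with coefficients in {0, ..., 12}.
a · b ≡ 11·x + 4 (mod f(x))

Multiply as integer polynomials: a · b = 33·x^2 + 40·x + 12. Reducing coefficients mod 13: a · b ≡ 7·x^2 + x + 12. Now divide by f(x) = x^2 + 6·x + 3 in F_13[x], eliminating the leading term at each step:
  leading term 7·x^2: subtract (7)·f(x) = 7·x^2 + 3·x + 8, leaving 11·x + 4 (coefficients mod 13)
The degree is now < 2, so this is the remainder. Hence a · b ≡ 11·x + 4 in F_13[x]/(f).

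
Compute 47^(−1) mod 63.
Apply the extended Euclidean algorithm to (63, 47), tracking rows (r, s, t) with s·63 + t·47 = r. Each division r_prev = q·r_cur + r_new produces the new row as (previous row) − q·(current row):
  row A: (63, 1, 0)   [1·63 + 0·47 = 63]
  row B: (47, 0, 1)   [0·63 + 1·47 = 47]
  63 = 1·47 + 16   → row C = row A − 1·row B = (16, 1, −1)   [check: 1·63 − 1·47 = 16]
  47 = 2·16 + 15   → row D = row B − 2·row C = (15, −2, 3)   [check: −2·63 + 3·47 = 15]
  16 = 1·15 + 1   → row E = row C − 1·row D = (1, 3, −4)   [check: 3·63 − 4·47 = 1]
  15 = 15·1 + 0   → remainder 0, stop. gcd = 1 (last nonzero row E).
The gcd is 1, so 47 is invertible mod 63. The last nonzero row gives 3·63 − 4·47 = 1, so t = −4. So 47^(−1) ≡ −4 ≡ 59 (mod 63). Verify: 47 · 59 = 2773 ≡ 1 (mod 63). ✓

Final answer: 47^(−1) ≡ 59 (mod 63)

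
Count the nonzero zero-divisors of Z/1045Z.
Z/1045Z has 324 nonzero zero-divisors

In Z/1045Z each nonzero element is either a unit (gcd with 1045 is 1) or a zero-divisor (gcd > 1). The number of units is φ(1045): factorise 1045 = 5 · 11 · 19, so φ(1045) = (5 − 1) · (11 − 1) · (19 − 1) = 4 · 10 · 18 = 720. The nonzero elements number 1045 − 1 = 1044. Hence the nonzero zero-divisors number 1044 − 720 = 324.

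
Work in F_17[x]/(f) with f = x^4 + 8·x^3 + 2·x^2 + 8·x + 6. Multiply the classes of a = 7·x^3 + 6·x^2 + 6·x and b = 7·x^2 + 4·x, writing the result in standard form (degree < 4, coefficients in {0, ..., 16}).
Multiply as integer polynomials: a · b = 49·x^5 + 70·x^4 + 66·x^3 + 24·x^2. Reducing coefficients mod 17: a · b ≡ 15·x^5 + 2·x^4 + 15·x^3 + 7·x^2. Now divide by f(x) = x^4 + 8·x^3 + 2·x^2 + 8·x + 6 in F_17[x], eliminating the leading term at each step:
  leading term 15·x^5: subtract (15·x)·f(x) = 15·x^5 + x^4 + 13·x^3 + x^2 + 5·x, leaving x^4 + 2·x^3 + 6·x^2 + 12·x (coefficients mod 17)
  leading term x^4: subtract (1)·f(x) = x^4 + 8·x^3 + 2·x^2 + 8·x + 6, leaving 11·x^3 + 4·x^2 + 4·x + 11 (coefficients mod 17)
The degree is now < 4, so this is the remainder. Hence a · b ≡ 11·x^3 + 4·x^2 + 4·x + 11 in F_17[x]/(f).

Final answer: a · b ≡ 11·x^3 + 4·x^2 + 4·x + 11 (mod f(x))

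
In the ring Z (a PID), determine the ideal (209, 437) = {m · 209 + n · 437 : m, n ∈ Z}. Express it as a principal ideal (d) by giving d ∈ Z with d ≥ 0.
(209, 437) = (19); d = 19

In the PID Z, (a, b) is generated by gcd(a, b). Compute gcd(437, 209) with the extended Euclidean algorithm, tracking rows (r, s, t) with s·437 + t·209 = r:
  row A: (437, 1, 0)   [1·437 + 0·209 = 437]
  row B: (209, 0, 1)   [0·437 + 1·209 = 209]
  437 = 2·209 + 19   → row C = row A − 2·row B = (19, 1, −2)   [check: 1·437 − 2·209 = 19]
  209 = 11·19 + 0   → remainder 0, stop. gcd = 19 (last nonzero row C).
So gcd(209, 437) = 19, with Bézout identity 1·437 − 2·209 = 19. Containment (⊇): the Bézout identity exhibits 19 as an element of (209, 437), giving (19) ⊆ (209, 437). Containment (⊆): since 19 | 209 and 19 | 437 (209 = 19·11, 437 = 19·23), every Z-linear combination of 209 and 437 is divisible by 19, so (209, 437) ⊆ (19). Therefore (209, 437) = (19), d = 19.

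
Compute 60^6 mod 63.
Use repeated squaring. Binary(6) = 110. Walk through the bits of the exponent 6 left-to-right: at each bit after the leading one, square the running value, then multiply by 60 if the bit is 1 (always reducing mod 63):
  bit 1 = 1 (leading): start with 60.
  bit 2 = 1: square 60^2 = 3600 ≡ 9; bit is 1, so multiply 9·60 = 540 ≡ 36 (mod 63).
  bit 3 = 0: square 36^2 = 1296 ≡ 36 (mod 63).
Final value: 60^6 ≡ 36 (mod 63).

Final answer: 36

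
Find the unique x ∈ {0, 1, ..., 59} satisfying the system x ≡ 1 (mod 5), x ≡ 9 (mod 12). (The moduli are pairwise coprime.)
The moduli 5, 12 are pairwise coprime, so by the CRT there is a unique solution mod 5·12 = 60.
Solve by successive substitution. Start with x ≡ 1 (mod 5).
  Combine with x ≡ 9 (mod 12): write x = 1 + 5·t and require 1 + 5·t ≡ 9 (mod 12), i.e. 5·t ≡ 9 − 1 ≡ 8 (mod 12). Since 5^(−1) ≡ 5 (mod 12), t ≡ 5·8 ≡ 4 (mod 12). So x ≡ 1 + 5·4 = 21 (mod 60).
Unique solution in [0, 60): x = 21.

Final answer: x ≡ 21 (mod 60); the representative in [0, 60) is 21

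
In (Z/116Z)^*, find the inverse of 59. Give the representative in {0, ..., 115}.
Apply the extended Euclidean algorithm to (116, 59), tracking rows (r, s, t) with s·116 + t·59 = r. Each division r_prev = q·r_cur + r_new produces the new row as (previous row) − q·(current row):
  row A: (116, 1, 0)   [1·116 + 0·59 = 116]
  row B: (59, 0, 1)   [0·116 + 1·59 = 59]
  116 = 1·59 + 57   → row C = row A − 1·row B = (57, 1, −1)   [check: 1·116 − 1·59 = 57]
  59 = 1·57 + 2   → row D = row B − 1·row C = (2, −1, 2)   [check: −1·116 + 2·59 = 2]
  57 = 28·2 + 1   → row E = row C − 28·row D = (1, 29, −57)   [check: 29·116 − 57·59 = 1]
  2 = 2·1 + 0   → remainder 0, stop. gcd = 1 (last nonzero row E).
The gcd is 1, so 59 is invertible mod 116. The last nonzero row gives 29·116 − 57·59 = 1, so t = −57. So 59^(−1) ≡ −57 ≡ 59 (mod 116). Verify: 59 · 59 = 3481 ≡ 1 (mod 116). ✓

Final answer: 59^(−1) ≡ 59 (mod 116)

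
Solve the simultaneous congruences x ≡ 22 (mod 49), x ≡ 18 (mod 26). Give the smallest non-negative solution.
x ≡ 512 (mod 1274); the representative in [0, 1274) is 512

The moduli 49, 26 are pairwise coprime, so by the CRT there is a unique solution mod 49·26 = 1274.
Solve by successive substitution. Start with x ≡ 22 (mod 49).
  Combine with x ≡ 18 (mod 26): write x = 22 + 49·t and require 22 + 49·t ≡ 18 (mod 26), i.e. 49·t ≡ 18 − 22 ≡ 22 (mod 26). Since 49^(−1) ≡ 17 (mod 26) (49 ≡ 23 (mod 26)), t ≡ 17·22 ≡ 10 (mod 26). So x ≡ 22 + 49·10 = 512 (mod 1274).
Unique solution in [0, 1274): x = 512.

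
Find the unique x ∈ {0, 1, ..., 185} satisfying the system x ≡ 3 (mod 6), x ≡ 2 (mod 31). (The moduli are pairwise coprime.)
x ≡ 33 (mod 186); the representative in [0, 186) is 33

The moduli 6, 31 are pairwise coprime, so by the CRT there is a unique solution mod 6·31 = 186.
Solve by successive substitution. Start with x ≡ 3 (mod 6).
  Combine with x ≡ 2 (mod 31): write x = 3 + 6·t and require 3 + 6·t ≡ 2 (mod 31), i.e. 6·t ≡ 2 − 3 ≡ 30 (mod 31). Since 6^(−1) ≡ 26 (mod 31), t ≡ 26·30 ≡ 5 (mod 31). So x ≡ 3 + 6·5 = 33 (mod 186).
Unique solution in [0, 186): x = 33.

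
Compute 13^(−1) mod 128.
Apply the extended Euclidean algorithm to (128, 13), tracking rows (r, s, t) with s·128 + t·13 = r. Each division r_prev = q·r_cur + r_new produces the new row as (previous row) − q·(current row):
  row A: (128, 1, 0)   [1·128 + 0·13 = 128]
  row B: (13, 0, 1)   [0·128 + 1·13 = 13]
  128 = 9·13 + 11   → row C = row A − 9·row B = (11, 1, −9)   [check: 1·128 − 9·13 = 11]
  13 = 1·11 + 2   → row D = row B − 1·row C = (2, −1, 10)   [check: −1·128 + 10·13 = 2]
  11 = 5·2 + 1   → row E = row C − 5·row D = (1, 6, −59)   [check: 6·128 − 59·13 = 1]
  2 = 2·1 + 0   → remainder 0, stop. gcd = 1 (last nonzero row E).
The gcd is 1, so 13 is invertible mod 128. The last nonzero row gives 6·128 − 59·13 = 1, so t = −59. So 13^(−1) ≡ −59 ≡ 69 (mod 128). Verify: 13 · 69 = 897 ≡ 1 (mod 128). ✓

Final answer: 13^(−1) ≡ 69 (mod 128)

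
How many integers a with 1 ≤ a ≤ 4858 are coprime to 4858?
The number of a ∈ {1, ..., 4858} with gcd(a, 4858) = 1 is by definition Euler's totient φ(4858). φ is multiplicative, with φ(p^e) = p^e − p^(e−1). Factorise 4858 = 2 · 7 · 347. Then
  φ(4858) = (2 − 1) · (7 − 1) · (347 − 1) = 1 · 6 · 346 = 2076.
So there are 2076 such integers.

Final answer: 2076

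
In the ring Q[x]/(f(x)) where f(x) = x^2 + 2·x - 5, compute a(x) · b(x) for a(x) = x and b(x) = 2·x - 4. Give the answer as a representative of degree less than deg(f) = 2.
a · b ≡ 10 - 8·x (mod f(x))

First multiply in Q[x] without reducing: a · b = 2·x^2 - 4·x. Now divide by f(x) = x^2 + 2·x - 5, eliminating the leading term at each step:
  leading term 2·x^2: subtract (2)·f(x) = 2·x^2 + 4·x - 10, leaving 10 - 8·x
The degree is now < 2, so this is the remainder. Hence a · b ≡ 10 - 8·x in Q[x]/(f).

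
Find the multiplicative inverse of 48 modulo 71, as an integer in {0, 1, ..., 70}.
48^(−1) ≡ 37 (mod 71)

Apply the extended Euclidean algorithm to (71, 48), tracking rows (r, s, t) with s·71 + t·48 = r. Each division r_prev = q·r_cur + r_new produces the new row as (previous row) − q·(current row):
  row A: (71, 1, 0)   [1·71 + 0·48 = 71]
  row B: (48, 0, 1)   [0·71 + 1·48 = 48]
  71 = 1·48 + 23   → row C = row A − 1·row B = (23, 1, −1)   [check: 1·71 − 1·48 = 23]
  48 = 2·23 + 2   → row D = row B − 2·row C = (2, −2, 3)   [check: −2·71 + 3·48 = 2]
  23 = 11·2 + 1   → row E = row C − 11·row D = (1, 23, −34)   [check: 23·71 − 34·48 = 1]
  2 = 2·1 + 0   → remainder 0, stop. gcd = 1 (last nonzero row E).
The gcd is 1, so 48 is invertible mod 71. The last nonzero row gives 23·71 − 34·48 = 1, so t = −34. So 48^(−1) ≡ −34 ≡ 37 (mod 71). Verify: 48 · 37 = 1776 ≡ 1 (mod 71). ✓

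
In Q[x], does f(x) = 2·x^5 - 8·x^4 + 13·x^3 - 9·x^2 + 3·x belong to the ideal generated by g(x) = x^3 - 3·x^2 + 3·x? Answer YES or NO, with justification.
In Q[x] the ideal (g) consists of all multiples of g, so f ∈ (g) iff g | f, i.e. iff the remainder of f on division by g is 0. Divide f by g (g is monic, so eliminate the leading term of the running remainder at each step):
  leading term 2·x^5: subtract (2·x^2)·g(x) = 2·x^5 - 6·x^4 + 6·x^3, leaving -2·x^4 + 7·x^3 - 9·x^2 + 3·x
  leading term -2·x^4: subtract (-2·x)·g(x) = -2·x^4 + 6·x^3 - 6·x^2, leaving x^3 - 3·x^2 + 3·x
  leading term x^3: subtract (1)·g(x) = x^3 - 3·x^2 + 3·x, leaving 0
The remainder is 0, so f(x) = g(x) · h(x) with h(x) = 2·x^2 - 2·x + 1. Hence g | f, i.e. f ∈ (g).

Final answer: YES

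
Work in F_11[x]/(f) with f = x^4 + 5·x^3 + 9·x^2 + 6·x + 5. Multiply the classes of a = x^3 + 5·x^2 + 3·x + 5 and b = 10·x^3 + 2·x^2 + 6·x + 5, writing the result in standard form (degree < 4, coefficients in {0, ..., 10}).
a · b ≡ 8·x^3 + 4·x^2 + 7·x + 9 (mod f(x))

Multiply as integer polynomials: a · b = 10·x^6 + 52·x^5 + 46·x^4 + 91·x^3 + 53·x^2 + 45·x + 25. Reducing coefficients mod 11: a · b ≡ 10·x^6 + 8·x^5 + 2·x^4 + 3·x^3 + 9·x^2 + x + 3. Now divide by f(x) = x^4 + 5·x^3 + 9·x^2 + 6·x + 5 in F_11[x], eliminating the leading term at each step:
  leading term 10·x^6: subtract (10·x^2)·f(x) = 10·x^6 + 6·x^5 + 2·x^4 + 5·x^3 + 6·x^2, leaving 2·x^5 + 9·x^3 + 3·x^2 + x + 3 (coefficients mod 11)
  leading term 2·x^5: subtract (2·x)·f(x) = 2·x^5 + 10·x^4 + 7·x^3 + x^2 + 10·x, leaving x^4 + 2·x^3 + 2·x^2 + 2·x + 3 (coefficients mod 11)
  leading term x^4: subtract (1)·f(x) = x^4 + 5·x^3 + 9·x^2 + 6·x + 5, leaving 8·x^3 + 4·x^2 + 7·x + 9 (coefficients mod 11)
The degree is now < 4, so this is the remainder. Hence a · b ≡ 8·x^3 + 4·x^2 + 7·x + 9 in F_11[x]/(f).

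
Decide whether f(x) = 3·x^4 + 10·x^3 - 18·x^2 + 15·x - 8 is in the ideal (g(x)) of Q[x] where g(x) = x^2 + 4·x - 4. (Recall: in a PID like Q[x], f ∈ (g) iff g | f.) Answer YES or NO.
In Q[x] the ideal (g) consists of all multiples of g, so f ∈ (g) iff g | f, i.e. iff the remainder of f on division by g is 0. Divide f by g (g is monic, so eliminate the leading term of the running remainder at each step):
  leading term 3·x^4: subtract (3·x^2)·g(x) = 3·x^4 + 12·x^3 - 12·x^2, leaving -2·x^3 - 6·x^2 + 15·x - 8
  leading term -2·x^3: subtract (-2·x)·g(x) = -2·x^3 - 8·x^2 + 8·x, leaving 2·x^2 + 7·x - 8
  leading term 2·x^2: subtract (2)·g(x) = 2·x^2 + 8·x - 8, leaving -x
The remainder r(x) = -x ≠ 0 (and deg r < deg g), so g ∤ f, i.e. f ∉ (g).

Final answer: NO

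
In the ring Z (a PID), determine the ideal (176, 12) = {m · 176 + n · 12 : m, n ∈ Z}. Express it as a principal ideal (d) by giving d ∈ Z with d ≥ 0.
In the PID Z, (a, b) is generated by gcd(a, b). Compute gcd(176, 12) with the extended Euclidean algorithm, tracking rows (r, s, t) with s·176 + t·12 = r:
  row A: (176, 1, 0)   [1·176 + 0·12 = 176]
  row B: (12, 0, 1)   [0·176 + 1·12 = 12]
  176 = 14·12 + 8   → row C = row A − 14·row B = (8, 1, −14)   [check: 1·176 − 14·12 = 8]
  12 = 1·8 + 4   → row D = row B − 1·row C = (4, −1, 15)   [check: −1·176 + 15·12 = 4]
  8 = 2·4 + 0   → remainder 0, stop. gcd = 4 (last nonzero row D).
So gcd(176, 12) = 4, with Bézout identity −1·176 + 15·12 = 4. Containment (⊇): the Bézout identity exhibits 4 as an element of (176, 12), giving (4) ⊆ (176, 12). Containment (⊆): since 4 | 176 and 4 | 12 (176 = 4·44, 12 = 4·3), every Z-linear combination of 176 and 12 is divisible by 4, so (176, 12) ⊆ (4). Therefore (176, 12) = (4), d = 4.

Final answer: (176, 12) = (4); d = 4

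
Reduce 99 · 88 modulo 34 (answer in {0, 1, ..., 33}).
8

Reduce the factors first: 99 ≡ 31, 88 ≡ 20 (mod 34), so 99 · 88 ≡ 31 · 20 (mod 34). 31 · 20 = 620. Dividing by 34: 620 = 18·34 + 8. So (99 · 88) mod 34 = 8.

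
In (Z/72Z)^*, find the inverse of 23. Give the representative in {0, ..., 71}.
23^(−1) ≡ 47 (mod 72)

Apply the extended Euclidean algorithm to (72, 23), tracking rows (r, s, t) with s·72 + t·23 = r. Each division r_prev = q·r_cur + r_new produces the new row as (previous row) − q·(current row):
  row A: (72, 1, 0)   [1·72 + 0·23 = 72]
  row B: (23, 0, 1)   [0·72 + 1·23 = 23]
  72 = 3·23 + 3   → row C = row A − 3·row B = (3, 1, −3)   [check: 1·72 − 3·23 = 3]
  23 = 7·3 + 2   → row D = row B − 7·row C = (2, −7, 22)   [check: −7·72 + 22·23 = 2]
  3 = 1·2 + 1   → row E = row C − 1·row D = (1, 8, −25)   [check: 8·72 − 25·23 = 1]
  2 = 2·1 + 0   → remainder 0, stop. gcd = 1 (last nonzero row E).
The gcd is 1, so 23 is invertible mod 72. The last nonzero row gives 8·72 − 25·23 = 1, so t = −25. So 23^(−1) ≡ −25 ≡ 47 (mod 72). Verify: 23 · 47 = 1081 ≡ 1 (mod 72). ✓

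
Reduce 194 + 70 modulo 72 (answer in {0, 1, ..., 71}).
Reduce the summands first: 194 ≡ 50 (mod 72), so 194 + 70 ≡ 50 + 70 (mod 72). 50 + 70 = 120; 120 = 1·72 + 48, so (194 + 70) mod 72 = 48.

Final answer: 48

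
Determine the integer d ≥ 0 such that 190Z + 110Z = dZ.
In the PID Z, (a, b) is generated by gcd(a, b). Compute gcd(190, 110) with the extended Euclidean algorithm, tracking rows (r, s, t) with s·190 + t·110 = r:
  row A: (190, 1, 0)   [1·190 + 0·110 = 190]
  row B: (110, 0, 1)   [0·190 + 1·110 = 110]
  190 = 1·110 + 80   → row C = row A − 1·row B = (80, 1, −1)   [check: 1·190 − 1·110 = 80]
  110 = 1·80 + 30   → row D = row B − 1·row C = (30, −1, 2)   [check: −1·190 + 2·110 = 30]
  80 = 2·30 + 20   → row E = row C − 2·row D = (20, 3, −5)   [check: 3·190 − 5·110 = 20]
  30 = 1·20 + 10   → row F = row D − 1·row E = (10, −4, 7)   [check: −4·190 + 7·110 = 10]
  20 = 2·10 + 0   → remainder 0, stop. gcd = 10 (last nonzero row F).
So gcd(190, 110) = 10, with Bézout identity −4·190 + 7·110 = 10. Containment (⊇): the Bézout identity exhibits 10 as an element of (190, 110), giving (10) ⊆ (190, 110). Containment (⊆): since 10 | 190 and 10 | 110 (190 = 10·19, 110 = 10·11), every Z-linear combination of 190 and 110 is divisible by 10, so (190, 110) ⊆ (10). Therefore (190, 110) = (10), d = 10.

Final answer: (190, 110) = (10); d = 10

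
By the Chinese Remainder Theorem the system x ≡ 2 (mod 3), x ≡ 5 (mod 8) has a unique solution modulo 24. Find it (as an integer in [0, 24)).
x ≡ 5 (mod 24); the representative in [0, 24) is 5

The moduli 3, 8 are pairwise coprime, so by the CRT there is a unique solution mod 3·8 = 24.
Solve by successive substitution. Start with x ≡ 2 (mod 3).
  Combine with x ≡ 5 (mod 8): write x = 2 + 3·t and require 2 + 3·t ≡ 5 (mod 8), i.e. 3·t ≡ 5 − 2 ≡ 3 (mod 8). Since 3^(−1) ≡ 3 (mod 8), t ≡ 3·3 ≡ 1 (mod 8). So x ≡ 2 + 3·1 = 5 (mod 24).
Unique solution in [0, 24): x = 5.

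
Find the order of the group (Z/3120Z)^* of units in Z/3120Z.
|(Z/3120Z)^*| = 768

(Z/3120Z)^* consists of the classes a with gcd(a, 3120) = 1, so its order is φ(3120). φ is multiplicative, with φ(p^e) = p^e − p^(e−1). Factorise 3120 = 2^4 · 3 · 5 · 13. Then
  φ(3120) = (2^4 − 2^3) · (3 − 1) · (5 − 1) · (13 − 1) = 8 · 2 · 4 · 12 = 768.
Thus |(Z/3120Z)^*| = 768.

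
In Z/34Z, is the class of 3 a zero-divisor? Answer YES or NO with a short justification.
NO

gcd(3, 34) = 1, so 3 is a unit in Z/34Z (it has a multiplicative inverse). A unit cannot be a zero-divisor: if 3·b ≡ 0 then multiplying both sides by 3^(−1) gives b ≡ 0. So 3 is not a zero-divisor.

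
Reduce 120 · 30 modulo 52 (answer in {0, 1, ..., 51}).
Reduce the factors first: 120 ≡ 16 (mod 52), so 120 · 30 ≡ 16 · 30 (mod 52). 16 · 30 = 480. Dividing by 52: 480 = 9·52 + 12. So (120 · 30) mod 52 = 12.

Final answer: 12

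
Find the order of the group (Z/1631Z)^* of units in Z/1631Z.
|(Z/1631Z)^*| = 1392

(Z/1631Z)^* consists of the classes a with gcd(a, 1631) = 1, so its order is φ(1631). φ is multiplicative, with φ(p^e) = p^e − p^(e−1). Factorise 1631 = 7 · 233. Then
  φ(1631) = (7 − 1) · (233 − 1) = 6 · 232 = 1392.
Thus |(Z/1631Z)^*| = 1392.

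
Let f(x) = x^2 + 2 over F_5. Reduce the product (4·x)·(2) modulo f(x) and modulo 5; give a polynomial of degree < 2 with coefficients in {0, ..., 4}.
a · b ≡ 3·x (mod f(x))

Multiply as integer polynomials: a · b = 8·x. Reducing coefficients mod 5: a · b ≡ 3·x. This already has degree < 2, so no reduction by f is needed. Hence a · b ≡ 3·x in F_5[x]/(f).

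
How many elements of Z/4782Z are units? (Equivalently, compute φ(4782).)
Z/4782Z has φ(4782) = 1592 units

An element a ∈ Z/4782Z is a unit iff gcd(a, 4782) = 1, so the number of units is φ(4782). φ is multiplicative, with φ(p^e) = p^e − p^(e−1). Factorise 4782 = 2 · 3 · 797. Then
  φ(4782) = (2 − 1) · (3 − 1) · (797 − 1) = 1 · 2 · 796 = 1592.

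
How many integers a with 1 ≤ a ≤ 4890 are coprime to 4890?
1296

The number of a ∈ {1, ..., 4890} with gcd(a, 4890) = 1 is by definition Euler's totient φ(4890). φ is multiplicative, with φ(p^e) = p^e − p^(e−1). Factorise 4890 = 2 · 3 · 5 · 163. Then
  φ(4890) = (2 − 1) · (3 − 1) · (5 − 1) · (163 − 1) = 1 · 2 · 4 · 162 = 1296.
So there are 1296 such integers.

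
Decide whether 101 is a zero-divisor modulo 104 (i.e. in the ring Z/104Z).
NO

gcd(101, 104) = 1, so 101 is a unit in Z/104Z (it has a multiplicative inverse). A unit cannot be a zero-divisor: if 101·b ≡ 0 then multiplying both sides by 101^(−1) gives b ≡ 0. So 101 is not a zero-divisor.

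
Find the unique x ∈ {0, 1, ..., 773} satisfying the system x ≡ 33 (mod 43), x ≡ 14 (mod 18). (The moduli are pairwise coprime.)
The moduli 43, 18 are pairwise coprime, so by the CRT there is a unique solution mod 43·18 = 774.
Solve by successive substitution. Start with x ≡ 33 (mod 43).
  Combine with x ≡ 14 (mod 18): write x = 33 + 43·t and require 33 + 43·t ≡ 14 (mod 18), i.e. 43·t ≡ 14 − 33 ≡ 17 (mod 18). Since 43^(−1) ≡ 13 (mod 18) (43 ≡ 7 (mod 18)), t ≡ 13·17 ≡ 5 (mod 18). So x ≡ 33 + 43·5 = 248 (mod 774).
Unique solution in [0, 774): x = 248.

Final answer: x ≡ 248 (mod 774); the representative in [0, 774) is 248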